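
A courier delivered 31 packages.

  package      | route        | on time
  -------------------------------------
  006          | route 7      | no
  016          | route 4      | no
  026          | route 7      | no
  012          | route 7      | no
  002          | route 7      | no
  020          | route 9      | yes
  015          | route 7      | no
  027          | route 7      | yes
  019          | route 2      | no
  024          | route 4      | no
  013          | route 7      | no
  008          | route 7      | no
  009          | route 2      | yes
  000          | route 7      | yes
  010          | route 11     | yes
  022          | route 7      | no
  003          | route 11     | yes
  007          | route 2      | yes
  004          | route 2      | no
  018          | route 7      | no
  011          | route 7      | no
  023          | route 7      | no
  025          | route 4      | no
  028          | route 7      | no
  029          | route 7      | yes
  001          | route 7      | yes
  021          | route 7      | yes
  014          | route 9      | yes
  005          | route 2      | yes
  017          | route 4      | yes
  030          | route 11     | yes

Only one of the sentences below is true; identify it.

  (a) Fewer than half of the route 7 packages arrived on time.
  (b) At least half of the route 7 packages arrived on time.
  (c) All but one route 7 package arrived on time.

(a)

|A| = 17, |A ∩ B| = 5, |A ∖ B| = 12.
(a) requires |A ∩ B| < |A ∖ B|: true.
(b) requires |A ∩ B| ≥ |A ∖ B|: false.
(c) requires |A ∖ B| = 1: false.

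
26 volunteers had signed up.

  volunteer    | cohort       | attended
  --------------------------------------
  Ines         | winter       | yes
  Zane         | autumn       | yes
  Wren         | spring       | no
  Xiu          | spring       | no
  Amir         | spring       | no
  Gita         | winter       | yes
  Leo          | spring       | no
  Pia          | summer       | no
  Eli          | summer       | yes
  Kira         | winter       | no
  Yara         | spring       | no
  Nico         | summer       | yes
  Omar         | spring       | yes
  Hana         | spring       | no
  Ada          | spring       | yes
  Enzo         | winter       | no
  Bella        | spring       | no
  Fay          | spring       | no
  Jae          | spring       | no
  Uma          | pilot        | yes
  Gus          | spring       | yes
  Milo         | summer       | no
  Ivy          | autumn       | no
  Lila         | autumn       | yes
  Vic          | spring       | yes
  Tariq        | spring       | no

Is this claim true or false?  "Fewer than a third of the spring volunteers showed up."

Truth condition: |A ∩ B| / |A| < 1/3.
A (the restrictor) = {Wren, Xiu, Amir, Leo, Yara, Omar, Hana, Ada, Bella, Fay, Jae, Gus, Vic, Tariq}, |A| = 14.
A ∩ B = {Omar, Ada, Gus, Vic}, so |A ∩ B| = 4.
A ∖ B = {Wren, Xiu, Amir, Leo, Yara, Hana, Bella, Fay, Jae, Tariq}, so |A ∖ B| = 10.
|A ∩ B|/|A| = 4/14, so the statement is true.

True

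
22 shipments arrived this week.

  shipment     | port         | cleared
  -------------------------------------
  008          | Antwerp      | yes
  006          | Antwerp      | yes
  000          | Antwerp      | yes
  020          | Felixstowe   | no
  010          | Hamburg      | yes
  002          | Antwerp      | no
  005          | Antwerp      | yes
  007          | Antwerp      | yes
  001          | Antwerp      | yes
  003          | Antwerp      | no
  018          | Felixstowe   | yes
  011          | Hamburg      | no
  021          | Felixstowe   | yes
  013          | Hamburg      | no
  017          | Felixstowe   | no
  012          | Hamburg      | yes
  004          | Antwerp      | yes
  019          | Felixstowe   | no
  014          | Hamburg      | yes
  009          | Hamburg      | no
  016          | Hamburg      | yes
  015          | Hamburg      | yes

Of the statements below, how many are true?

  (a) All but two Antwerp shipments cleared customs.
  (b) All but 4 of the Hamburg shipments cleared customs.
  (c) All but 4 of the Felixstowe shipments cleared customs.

1

(a) Antwerp: |A| = 9, |A ∩ B| = 7; needs |A ∖ B| = 2 — true.
(b) Hamburg: |A| = 8, |A ∩ B| = 5; needs |A ∖ B| = 4 — false.
(c) Felixstowe: |A| = 5, |A ∩ B| = 2; needs |A ∖ B| = 4 — false.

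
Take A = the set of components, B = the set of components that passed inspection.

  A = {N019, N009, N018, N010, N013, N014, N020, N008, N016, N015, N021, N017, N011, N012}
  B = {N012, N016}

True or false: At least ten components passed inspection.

False

'At least ten components passed inspection' holds iff |A ∩ B| ≥ 10.
A (the restrictor) = {N019, N009, N018, N010, N013, N014, N020, N008, N016, N015, N021, N017, N011, N012}, |A| = 14.
A ∩ B = {N016, N012}, so |A ∩ B| = 2.
|A ∩ B| = 2, so the statement is false.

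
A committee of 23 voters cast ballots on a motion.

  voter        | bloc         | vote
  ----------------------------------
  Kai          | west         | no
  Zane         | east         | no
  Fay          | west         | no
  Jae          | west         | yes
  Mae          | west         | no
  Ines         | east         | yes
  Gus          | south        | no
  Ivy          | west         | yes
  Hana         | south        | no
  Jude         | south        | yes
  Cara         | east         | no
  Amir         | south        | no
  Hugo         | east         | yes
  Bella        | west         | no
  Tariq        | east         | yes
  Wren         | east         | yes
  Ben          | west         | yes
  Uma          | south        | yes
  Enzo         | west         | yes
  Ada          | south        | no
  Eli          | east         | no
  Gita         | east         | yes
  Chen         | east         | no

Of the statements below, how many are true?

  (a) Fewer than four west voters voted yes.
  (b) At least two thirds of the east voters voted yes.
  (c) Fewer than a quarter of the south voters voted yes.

(a) west: |A| = 8, |A ∩ B| = 4; needs |A ∩ B| < 4 — false.
(b) east: |A| = 9, |A ∩ B| = 5; needs |A ∩ B| / |A| ≥ 2/3 — false.
(c) south: |A| = 6, |A ∩ B| = 2; needs |A ∩ B| / |A| < 1/4 — false.

0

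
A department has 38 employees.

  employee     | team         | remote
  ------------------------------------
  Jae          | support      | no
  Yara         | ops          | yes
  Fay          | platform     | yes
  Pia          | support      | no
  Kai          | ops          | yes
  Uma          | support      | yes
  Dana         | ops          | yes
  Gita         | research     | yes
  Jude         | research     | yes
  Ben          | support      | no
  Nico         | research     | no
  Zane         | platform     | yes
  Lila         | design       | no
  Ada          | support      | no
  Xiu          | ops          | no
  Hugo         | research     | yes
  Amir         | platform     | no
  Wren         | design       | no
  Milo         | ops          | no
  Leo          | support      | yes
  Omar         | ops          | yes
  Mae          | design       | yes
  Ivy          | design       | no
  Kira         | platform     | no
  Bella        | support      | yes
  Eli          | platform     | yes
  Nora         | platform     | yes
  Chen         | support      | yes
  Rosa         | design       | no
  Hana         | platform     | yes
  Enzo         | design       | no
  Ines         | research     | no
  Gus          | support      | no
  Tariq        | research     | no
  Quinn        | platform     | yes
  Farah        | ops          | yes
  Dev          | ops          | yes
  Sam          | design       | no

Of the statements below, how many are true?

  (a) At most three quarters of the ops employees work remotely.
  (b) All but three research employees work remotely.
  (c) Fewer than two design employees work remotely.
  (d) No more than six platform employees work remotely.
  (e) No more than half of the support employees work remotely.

(a) ops: |A| = 8, |A ∩ B| = 6; needs |A ∩ B| / |A| ≤ 3/4 — true.
(b) research: |A| = 6, |A ∩ B| = 3; needs |A ∖ B| = 3 — true.
(c) design: |A| = 7, |A ∩ B| = 1; needs |A ∩ B| < 2 — true.
(d) platform: |A| = 8, |A ∩ B| = 6; needs |A ∩ B| ≤ 6 — true.
(e) support: |A| = 9, |A ∩ B| = 4; needs |A ∩ B| ≤ |A ∖ B| — true.

5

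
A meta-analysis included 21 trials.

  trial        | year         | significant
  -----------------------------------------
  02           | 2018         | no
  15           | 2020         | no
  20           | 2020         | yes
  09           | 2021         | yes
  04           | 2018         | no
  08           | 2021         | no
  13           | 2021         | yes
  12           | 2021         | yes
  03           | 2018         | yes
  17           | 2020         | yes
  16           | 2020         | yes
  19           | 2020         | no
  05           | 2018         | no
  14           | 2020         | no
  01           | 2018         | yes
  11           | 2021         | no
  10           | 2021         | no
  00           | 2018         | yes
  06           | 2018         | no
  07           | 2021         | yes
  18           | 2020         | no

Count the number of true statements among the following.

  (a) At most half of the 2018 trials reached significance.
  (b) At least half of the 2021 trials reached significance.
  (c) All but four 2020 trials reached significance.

3

(a) 2018: |A| = 7, |A ∩ B| = 3; needs |A ∩ B| ≤ |A ∖ B| — true.
(b) 2021: |A| = 7, |A ∩ B| = 4; needs |A ∩ B| ≥ |A ∖ B| — true.
(c) 2020: |A| = 7, |A ∩ B| = 3; needs |A ∖ B| = 4 — true.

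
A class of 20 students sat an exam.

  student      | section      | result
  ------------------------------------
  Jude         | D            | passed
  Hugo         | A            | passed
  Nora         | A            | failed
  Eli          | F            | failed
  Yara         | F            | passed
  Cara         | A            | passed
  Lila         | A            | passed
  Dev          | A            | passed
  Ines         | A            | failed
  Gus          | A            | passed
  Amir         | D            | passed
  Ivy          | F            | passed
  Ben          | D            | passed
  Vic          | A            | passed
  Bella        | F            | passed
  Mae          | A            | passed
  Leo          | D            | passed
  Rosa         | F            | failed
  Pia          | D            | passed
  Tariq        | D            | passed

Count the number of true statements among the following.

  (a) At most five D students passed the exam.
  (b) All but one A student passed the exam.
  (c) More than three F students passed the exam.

0

(a) D: |A| = 6, |A ∩ B| = 6; needs |A ∩ B| ≤ 5 — false.
(b) A: |A| = 9, |A ∩ B| = 7; needs |A ∖ B| = 1 — false.
(c) F: |A| = 5, |A ∩ B| = 3; needs |A ∩ B| > 3 — false.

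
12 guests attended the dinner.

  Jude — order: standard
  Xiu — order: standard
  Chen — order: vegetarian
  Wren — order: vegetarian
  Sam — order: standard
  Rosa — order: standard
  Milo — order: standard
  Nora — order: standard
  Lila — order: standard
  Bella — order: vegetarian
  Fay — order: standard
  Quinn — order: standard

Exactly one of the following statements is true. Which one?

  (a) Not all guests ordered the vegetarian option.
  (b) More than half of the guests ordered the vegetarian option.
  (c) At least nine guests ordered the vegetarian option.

|A| = 12, |A ∩ B| = 3, |A ∖ B| = 9.
(a) requires A ⊄ B (|A ∖ B| ≥ 1): true.
(b) requires |A ∩ B| > |A ∖ B|: false.
(c) requires |A ∩ B| ≥ 9: false.

(a)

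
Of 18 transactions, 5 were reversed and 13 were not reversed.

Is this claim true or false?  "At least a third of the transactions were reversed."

'At least a third of the transactions were reversed' holds iff |A ∩ B| / |A| ≥ 1/3.
|A| = 18, |A ∩ B| = 5, |A ∖ B| = 13.
|A ∩ B|/|A| = 5/18, so the statement is false.

False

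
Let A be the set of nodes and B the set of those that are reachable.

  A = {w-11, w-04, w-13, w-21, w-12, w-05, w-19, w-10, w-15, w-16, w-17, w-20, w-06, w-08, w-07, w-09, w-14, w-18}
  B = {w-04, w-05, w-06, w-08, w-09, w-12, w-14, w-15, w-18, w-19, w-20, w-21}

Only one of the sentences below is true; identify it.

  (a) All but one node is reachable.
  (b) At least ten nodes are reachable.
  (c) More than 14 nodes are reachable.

(b)

|A| = 18, |A ∩ B| = 12, |A ∖ B| = 6.
(a) requires |A ∖ B| = 1: false.
(b) requires |A ∩ B| ≥ 10: true.
(c) requires |A ∩ B| > 14: false.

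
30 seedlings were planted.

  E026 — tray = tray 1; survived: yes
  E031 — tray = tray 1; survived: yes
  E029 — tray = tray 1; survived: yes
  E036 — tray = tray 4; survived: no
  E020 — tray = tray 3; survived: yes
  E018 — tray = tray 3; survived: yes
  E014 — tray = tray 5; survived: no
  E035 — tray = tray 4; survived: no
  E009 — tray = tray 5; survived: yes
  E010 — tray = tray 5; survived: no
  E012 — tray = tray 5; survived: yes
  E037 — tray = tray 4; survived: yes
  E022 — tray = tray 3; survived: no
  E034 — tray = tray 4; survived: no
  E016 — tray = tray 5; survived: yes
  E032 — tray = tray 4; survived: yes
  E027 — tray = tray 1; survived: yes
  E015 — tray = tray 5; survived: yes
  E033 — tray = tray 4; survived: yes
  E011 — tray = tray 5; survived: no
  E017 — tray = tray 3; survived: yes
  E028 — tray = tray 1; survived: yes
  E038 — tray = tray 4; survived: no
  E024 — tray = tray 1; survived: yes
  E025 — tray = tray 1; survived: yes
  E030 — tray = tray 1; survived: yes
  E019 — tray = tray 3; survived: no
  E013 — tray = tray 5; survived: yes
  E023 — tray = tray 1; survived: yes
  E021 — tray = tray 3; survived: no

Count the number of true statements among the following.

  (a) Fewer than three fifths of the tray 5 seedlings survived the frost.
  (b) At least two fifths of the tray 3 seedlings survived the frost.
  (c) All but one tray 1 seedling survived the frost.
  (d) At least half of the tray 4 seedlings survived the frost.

(a) tray 5: |A| = 8, |A ∩ B| = 5; needs |A ∩ B| / |A| < 3/5 — false.
(b) tray 3: |A| = 6, |A ∩ B| = 3; needs |A ∩ B| / |A| ≥ 2/5 — true.
(c) tray 1: |A| = 9, |A ∩ B| = 9; needs |A ∖ B| = 1 — false.
(d) tray 4: |A| = 7, |A ∩ B| = 3; needs |A ∩ B| ≥ |A ∖ B| — false.

1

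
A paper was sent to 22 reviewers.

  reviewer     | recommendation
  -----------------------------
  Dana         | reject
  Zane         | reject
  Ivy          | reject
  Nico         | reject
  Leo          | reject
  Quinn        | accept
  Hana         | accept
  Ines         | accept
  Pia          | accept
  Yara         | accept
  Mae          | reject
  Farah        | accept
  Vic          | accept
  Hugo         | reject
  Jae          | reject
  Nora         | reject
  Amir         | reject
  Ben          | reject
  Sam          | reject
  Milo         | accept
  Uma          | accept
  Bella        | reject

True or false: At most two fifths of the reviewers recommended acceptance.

'At most two fifths of the reviewers recommended acceptance' holds iff |A ∩ B| / |A| ≤ 2/5.
|A| = 22, |A ∩ B| = 9, |A ∖ B| = 13.
|A ∩ B|/|A| = 9/22, so the statement is false.

False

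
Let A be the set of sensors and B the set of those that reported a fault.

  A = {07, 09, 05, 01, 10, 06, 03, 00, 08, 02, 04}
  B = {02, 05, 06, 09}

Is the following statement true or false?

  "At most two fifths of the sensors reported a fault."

True

The determiner here denotes the relation: |A ∩ B| / |A| ≤ 2/5.
A (the restrictor) = {07, 09, 05, 01, 10, 06, 03, 00, 08, 02, 04}, |A| = 11.
A ∩ B = {09, 05, 06, 02}, so |A ∩ B| = 4.
A ∖ B = {07, 01, 10, 03, 00, 08, 04}, so |A ∖ B| = 7.
|A ∩ B|/|A| = 4/11, so the statement is true.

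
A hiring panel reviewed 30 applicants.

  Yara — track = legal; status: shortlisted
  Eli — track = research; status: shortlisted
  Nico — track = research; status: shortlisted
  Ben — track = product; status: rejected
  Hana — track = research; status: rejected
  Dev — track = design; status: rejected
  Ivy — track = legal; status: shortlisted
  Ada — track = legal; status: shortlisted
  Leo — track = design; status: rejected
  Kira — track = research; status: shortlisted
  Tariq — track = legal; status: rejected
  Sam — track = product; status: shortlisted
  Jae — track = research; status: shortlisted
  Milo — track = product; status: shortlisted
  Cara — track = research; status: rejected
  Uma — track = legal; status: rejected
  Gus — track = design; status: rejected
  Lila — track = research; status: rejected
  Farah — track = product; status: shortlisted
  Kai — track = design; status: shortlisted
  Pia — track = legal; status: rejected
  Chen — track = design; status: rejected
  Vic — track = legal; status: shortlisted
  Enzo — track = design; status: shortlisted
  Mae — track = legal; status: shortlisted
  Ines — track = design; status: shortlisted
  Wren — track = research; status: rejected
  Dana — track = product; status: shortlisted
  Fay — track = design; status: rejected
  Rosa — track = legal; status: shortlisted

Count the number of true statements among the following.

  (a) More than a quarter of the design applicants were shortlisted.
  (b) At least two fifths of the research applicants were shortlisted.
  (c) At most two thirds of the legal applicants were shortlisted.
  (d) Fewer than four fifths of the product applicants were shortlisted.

(a) design: |A| = 8, |A ∩ B| = 3; needs |A ∩ B| / |A| > 1/4 — true.
(b) research: |A| = 8, |A ∩ B| = 4; needs |A ∩ B| / |A| ≥ 2/5 — true.
(c) legal: |A| = 9, |A ∩ B| = 6; needs |A ∩ B| / |A| ≤ 2/3 — true.
(d) product: |A| = 5, |A ∩ B| = 4; needs |A ∩ B| / |A| < 4/5 — false.

3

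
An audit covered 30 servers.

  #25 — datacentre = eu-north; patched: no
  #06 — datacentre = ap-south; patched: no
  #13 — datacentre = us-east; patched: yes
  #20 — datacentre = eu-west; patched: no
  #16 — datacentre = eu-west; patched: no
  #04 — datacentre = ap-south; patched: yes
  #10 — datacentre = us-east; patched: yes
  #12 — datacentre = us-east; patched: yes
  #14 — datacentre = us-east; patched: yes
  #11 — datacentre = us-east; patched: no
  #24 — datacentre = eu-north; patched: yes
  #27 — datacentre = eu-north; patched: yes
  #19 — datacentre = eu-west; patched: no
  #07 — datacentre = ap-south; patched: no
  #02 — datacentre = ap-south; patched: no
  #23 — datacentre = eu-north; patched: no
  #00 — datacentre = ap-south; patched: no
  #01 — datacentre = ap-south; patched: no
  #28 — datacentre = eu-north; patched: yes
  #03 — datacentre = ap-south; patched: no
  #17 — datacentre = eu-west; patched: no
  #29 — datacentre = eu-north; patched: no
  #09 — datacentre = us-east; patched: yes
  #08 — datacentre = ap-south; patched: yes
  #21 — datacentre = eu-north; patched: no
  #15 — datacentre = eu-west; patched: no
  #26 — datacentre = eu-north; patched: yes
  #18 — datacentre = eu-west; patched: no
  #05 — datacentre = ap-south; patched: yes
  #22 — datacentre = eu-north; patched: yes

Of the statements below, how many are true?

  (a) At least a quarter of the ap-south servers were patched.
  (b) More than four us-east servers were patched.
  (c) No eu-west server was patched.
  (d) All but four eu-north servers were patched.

4

(a) ap-south: |A| = 9, |A ∩ B| = 3; needs |A ∩ B| / |A| ≥ 1/4 — true.
(b) us-east: |A| = 6, |A ∩ B| = 5; needs |A ∩ B| > 4 — true.
(c) eu-west: |A| = 6, |A ∩ B| = 0; needs A ∩ B = ∅ (|A ∩ B| = 0) — true.
(d) eu-north: |A| = 9, |A ∩ B| = 5; needs |A ∖ B| = 4 — true.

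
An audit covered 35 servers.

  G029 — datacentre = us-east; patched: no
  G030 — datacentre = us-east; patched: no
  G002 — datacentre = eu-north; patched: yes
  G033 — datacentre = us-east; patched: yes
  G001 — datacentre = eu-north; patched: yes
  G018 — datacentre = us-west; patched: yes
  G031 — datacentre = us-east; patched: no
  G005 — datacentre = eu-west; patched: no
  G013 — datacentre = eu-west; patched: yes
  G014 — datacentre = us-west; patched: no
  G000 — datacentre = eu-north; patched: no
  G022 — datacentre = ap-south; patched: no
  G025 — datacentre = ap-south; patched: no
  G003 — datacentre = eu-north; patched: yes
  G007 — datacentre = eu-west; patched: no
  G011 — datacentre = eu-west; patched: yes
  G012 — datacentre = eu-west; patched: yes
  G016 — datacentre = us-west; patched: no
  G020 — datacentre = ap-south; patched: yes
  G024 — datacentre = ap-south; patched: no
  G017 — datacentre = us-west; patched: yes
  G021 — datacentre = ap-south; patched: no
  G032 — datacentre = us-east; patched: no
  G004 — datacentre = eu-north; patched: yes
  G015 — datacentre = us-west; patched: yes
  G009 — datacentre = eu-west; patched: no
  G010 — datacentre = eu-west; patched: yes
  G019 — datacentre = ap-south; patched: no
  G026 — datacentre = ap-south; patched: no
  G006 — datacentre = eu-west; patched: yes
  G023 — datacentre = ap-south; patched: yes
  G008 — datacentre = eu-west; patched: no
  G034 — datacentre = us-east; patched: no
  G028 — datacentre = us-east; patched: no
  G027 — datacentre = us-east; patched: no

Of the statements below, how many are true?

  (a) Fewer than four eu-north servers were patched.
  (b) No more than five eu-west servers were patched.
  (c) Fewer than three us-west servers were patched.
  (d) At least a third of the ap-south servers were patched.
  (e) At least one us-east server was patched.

(a) eu-north: |A| = 5, |A ∩ B| = 4; needs |A ∩ B| < 4 — false.
(b) eu-west: |A| = 9, |A ∩ B| = 5; needs |A ∩ B| ≤ 5 — true.
(c) us-west: |A| = 5, |A ∩ B| = 3; needs |A ∩ B| < 3 — false.
(d) ap-south: |A| = 8, |A ∩ B| = 2; needs |A ∩ B| / |A| ≥ 1/3 — false.
(e) us-east: |A| = 8, |A ∩ B| = 1; needs A ∩ B ≠ ∅ (|A ∩ B| ≥ 1) — true.

2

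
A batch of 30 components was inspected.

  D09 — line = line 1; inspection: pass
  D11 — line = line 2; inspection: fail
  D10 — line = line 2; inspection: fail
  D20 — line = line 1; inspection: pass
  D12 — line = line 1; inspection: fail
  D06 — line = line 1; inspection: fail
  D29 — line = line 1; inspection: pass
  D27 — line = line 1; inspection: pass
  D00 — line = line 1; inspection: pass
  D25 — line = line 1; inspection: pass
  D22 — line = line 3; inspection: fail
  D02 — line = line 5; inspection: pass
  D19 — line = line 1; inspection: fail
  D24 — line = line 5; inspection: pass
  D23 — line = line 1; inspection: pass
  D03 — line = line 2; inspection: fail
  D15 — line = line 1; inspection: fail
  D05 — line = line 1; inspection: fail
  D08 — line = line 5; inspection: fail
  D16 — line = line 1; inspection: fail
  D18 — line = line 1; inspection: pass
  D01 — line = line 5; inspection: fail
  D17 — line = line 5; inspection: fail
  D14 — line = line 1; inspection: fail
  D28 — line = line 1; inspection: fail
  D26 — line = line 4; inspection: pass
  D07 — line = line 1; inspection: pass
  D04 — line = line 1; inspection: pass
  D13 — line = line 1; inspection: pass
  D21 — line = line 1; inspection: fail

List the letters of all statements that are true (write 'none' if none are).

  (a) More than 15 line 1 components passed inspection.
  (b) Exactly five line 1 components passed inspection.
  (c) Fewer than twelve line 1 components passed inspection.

|A| = 20, |A ∩ B| = 11, |A ∖ B| = 9.
(a) |A ∩ B| > 15: fails.
(b) |A ∩ B| = 5: fails.
(c) |A ∩ B| < 12: holds.

(c)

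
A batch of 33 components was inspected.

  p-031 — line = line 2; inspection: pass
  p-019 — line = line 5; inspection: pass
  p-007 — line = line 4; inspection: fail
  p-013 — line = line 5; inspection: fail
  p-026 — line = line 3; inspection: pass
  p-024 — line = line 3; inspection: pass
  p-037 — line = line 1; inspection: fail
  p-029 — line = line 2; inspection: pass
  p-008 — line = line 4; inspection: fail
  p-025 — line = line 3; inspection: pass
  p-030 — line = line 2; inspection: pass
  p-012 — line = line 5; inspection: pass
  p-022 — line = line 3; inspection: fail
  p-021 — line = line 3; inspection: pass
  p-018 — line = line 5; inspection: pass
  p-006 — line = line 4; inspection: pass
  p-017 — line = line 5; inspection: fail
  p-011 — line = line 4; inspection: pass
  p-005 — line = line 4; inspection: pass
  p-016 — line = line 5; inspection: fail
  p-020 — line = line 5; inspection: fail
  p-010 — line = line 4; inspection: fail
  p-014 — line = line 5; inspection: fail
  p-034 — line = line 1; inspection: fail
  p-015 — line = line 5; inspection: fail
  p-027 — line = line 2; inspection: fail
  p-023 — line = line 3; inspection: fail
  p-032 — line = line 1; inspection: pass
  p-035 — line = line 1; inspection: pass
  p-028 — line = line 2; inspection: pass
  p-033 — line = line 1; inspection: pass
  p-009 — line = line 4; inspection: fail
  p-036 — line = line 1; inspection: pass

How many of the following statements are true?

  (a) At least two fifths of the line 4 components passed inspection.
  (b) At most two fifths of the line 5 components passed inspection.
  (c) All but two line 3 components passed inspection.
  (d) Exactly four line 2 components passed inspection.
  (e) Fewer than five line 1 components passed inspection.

5

(a) line 4: |A| = 7, |A ∩ B| = 3; needs |A ∩ B| / |A| ≥ 2/5 — true.
(b) line 5: |A| = 9, |A ∩ B| = 3; needs |A ∩ B| / |A| ≤ 2/5 — true.
(c) line 3: |A| = 6, |A ∩ B| = 4; needs |A ∖ B| = 2 — true.
(d) line 2: |A| = 5, |A ∩ B| = 4; needs |A ∩ B| = 4 — true.
(e) line 1: |A| = 6, |A ∩ B| = 4; needs |A ∩ B| < 5 — true.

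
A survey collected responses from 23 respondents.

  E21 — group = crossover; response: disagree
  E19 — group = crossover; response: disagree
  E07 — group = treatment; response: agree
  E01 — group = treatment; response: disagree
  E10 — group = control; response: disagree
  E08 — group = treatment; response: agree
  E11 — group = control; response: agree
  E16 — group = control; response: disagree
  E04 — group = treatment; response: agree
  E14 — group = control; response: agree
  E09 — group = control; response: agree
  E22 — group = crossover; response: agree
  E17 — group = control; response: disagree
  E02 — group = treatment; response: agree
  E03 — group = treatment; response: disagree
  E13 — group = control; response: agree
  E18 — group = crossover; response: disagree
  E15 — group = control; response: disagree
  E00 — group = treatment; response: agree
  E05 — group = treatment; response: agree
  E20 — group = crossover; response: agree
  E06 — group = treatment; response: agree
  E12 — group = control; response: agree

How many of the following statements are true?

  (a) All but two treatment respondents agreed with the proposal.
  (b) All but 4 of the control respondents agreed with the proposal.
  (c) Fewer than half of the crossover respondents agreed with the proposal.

3

(a) treatment: |A| = 9, |A ∩ B| = 7; needs |A ∖ B| = 2 — true.
(b) control: |A| = 9, |A ∩ B| = 5; needs |A ∖ B| = 4 — true.
(c) crossover: |A| = 5, |A ∩ B| = 2; needs |A ∩ B| < |A ∖ B| — true.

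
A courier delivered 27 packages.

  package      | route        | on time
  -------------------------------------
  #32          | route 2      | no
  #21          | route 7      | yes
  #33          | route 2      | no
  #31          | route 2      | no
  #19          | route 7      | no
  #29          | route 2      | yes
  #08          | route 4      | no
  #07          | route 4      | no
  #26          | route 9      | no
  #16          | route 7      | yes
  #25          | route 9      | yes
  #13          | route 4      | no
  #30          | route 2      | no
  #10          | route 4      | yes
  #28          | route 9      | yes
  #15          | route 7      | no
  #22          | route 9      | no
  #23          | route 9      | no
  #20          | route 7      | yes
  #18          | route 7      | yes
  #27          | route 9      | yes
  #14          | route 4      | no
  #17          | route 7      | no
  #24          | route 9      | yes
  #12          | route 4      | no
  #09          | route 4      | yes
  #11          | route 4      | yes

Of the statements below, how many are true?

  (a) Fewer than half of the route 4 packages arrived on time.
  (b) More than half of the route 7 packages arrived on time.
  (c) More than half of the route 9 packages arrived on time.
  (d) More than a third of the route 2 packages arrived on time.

(a) route 4: |A| = 8, |A ∩ B| = 3; needs |A ∩ B| < |A ∖ B| — true.
(b) route 7: |A| = 7, |A ∩ B| = 4; needs |A ∩ B| > |A ∖ B| — true.
(c) route 9: |A| = 7, |A ∩ B| = 4; needs |A ∩ B| > |A ∖ B| — true.
(d) route 2: |A| = 5, |A ∩ B| = 1; needs |A ∩ B| / |A| > 1/3 — false.

3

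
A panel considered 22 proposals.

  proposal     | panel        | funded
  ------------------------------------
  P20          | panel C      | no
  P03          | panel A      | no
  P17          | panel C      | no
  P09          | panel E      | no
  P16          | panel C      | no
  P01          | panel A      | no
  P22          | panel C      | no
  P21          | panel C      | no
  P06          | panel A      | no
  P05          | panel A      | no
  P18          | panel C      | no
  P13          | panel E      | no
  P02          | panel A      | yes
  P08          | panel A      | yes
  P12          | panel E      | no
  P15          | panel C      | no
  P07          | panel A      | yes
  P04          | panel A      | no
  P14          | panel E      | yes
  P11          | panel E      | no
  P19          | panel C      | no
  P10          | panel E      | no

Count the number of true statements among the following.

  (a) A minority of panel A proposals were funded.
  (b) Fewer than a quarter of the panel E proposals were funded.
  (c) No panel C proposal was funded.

(a) panel A: |A| = 8, |A ∩ B| = 3; needs |A ∩ B| < |A ∖ B| — true.
(b) panel E: |A| = 6, |A ∩ B| = 1; needs |A ∩ B| / |A| < 1/4 — true.
(c) panel C: |A| = 8, |A ∩ B| = 0; needs A ∩ B = ∅ (|A ∩ B| = 0) — true.

3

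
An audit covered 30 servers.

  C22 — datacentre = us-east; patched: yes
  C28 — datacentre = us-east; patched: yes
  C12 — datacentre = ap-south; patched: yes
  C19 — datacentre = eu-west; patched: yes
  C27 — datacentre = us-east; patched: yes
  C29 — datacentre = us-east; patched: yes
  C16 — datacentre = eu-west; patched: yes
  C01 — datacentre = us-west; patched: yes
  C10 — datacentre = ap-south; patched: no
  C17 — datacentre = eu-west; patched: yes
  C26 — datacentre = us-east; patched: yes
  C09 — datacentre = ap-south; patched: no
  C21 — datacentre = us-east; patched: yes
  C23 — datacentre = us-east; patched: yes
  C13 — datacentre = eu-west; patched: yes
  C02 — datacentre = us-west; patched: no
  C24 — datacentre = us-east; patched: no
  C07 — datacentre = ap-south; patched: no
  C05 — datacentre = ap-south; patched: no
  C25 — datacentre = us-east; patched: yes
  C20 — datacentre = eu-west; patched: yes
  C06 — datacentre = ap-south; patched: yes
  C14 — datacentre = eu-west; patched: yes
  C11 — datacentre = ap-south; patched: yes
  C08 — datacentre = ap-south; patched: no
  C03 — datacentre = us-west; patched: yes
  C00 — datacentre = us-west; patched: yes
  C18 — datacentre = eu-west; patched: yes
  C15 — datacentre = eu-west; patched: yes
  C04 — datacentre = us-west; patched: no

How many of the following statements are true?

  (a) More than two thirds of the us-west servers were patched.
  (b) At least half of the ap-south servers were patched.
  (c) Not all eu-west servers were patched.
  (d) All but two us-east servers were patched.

0

(a) us-west: |A| = 5, |A ∩ B| = 3; needs |A ∩ B| / |A| > 2/3 — false.
(b) ap-south: |A| = 8, |A ∩ B| = 3; needs |A ∩ B| ≥ |A ∖ B| — false.
(c) eu-west: |A| = 8, |A ∩ B| = 8; needs A ⊄ B (|A ∖ B| ≥ 1) — false.
(d) us-east: |A| = 9, |A ∩ B| = 8; needs |A ∖ B| = 2 — false.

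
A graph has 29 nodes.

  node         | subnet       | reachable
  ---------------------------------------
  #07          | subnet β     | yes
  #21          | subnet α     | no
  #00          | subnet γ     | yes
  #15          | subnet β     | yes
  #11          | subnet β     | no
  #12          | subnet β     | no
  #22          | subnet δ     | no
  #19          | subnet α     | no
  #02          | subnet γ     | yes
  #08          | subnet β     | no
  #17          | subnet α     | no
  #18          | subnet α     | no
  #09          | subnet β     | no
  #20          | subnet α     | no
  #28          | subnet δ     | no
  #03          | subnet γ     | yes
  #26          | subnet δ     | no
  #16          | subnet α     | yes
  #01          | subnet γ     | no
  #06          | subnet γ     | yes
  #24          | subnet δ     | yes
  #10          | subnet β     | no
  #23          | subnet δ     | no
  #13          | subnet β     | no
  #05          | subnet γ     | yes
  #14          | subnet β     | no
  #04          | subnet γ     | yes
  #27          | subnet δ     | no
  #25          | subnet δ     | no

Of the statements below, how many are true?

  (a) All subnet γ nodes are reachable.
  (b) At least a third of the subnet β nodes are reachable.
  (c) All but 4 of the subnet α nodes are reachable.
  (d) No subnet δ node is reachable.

(a) subnet γ: |A| = 7, |A ∩ B| = 6; needs A ⊆ B, i.e. every element of A is in B (|A ∖ B| = 0) — false.
(b) subnet β: |A| = 9, |A ∩ B| = 2; needs |A ∩ B| / |A| ≥ 1/3 — false.
(c) subnet α: |A| = 6, |A ∩ B| = 1; needs |A ∖ B| = 4 — false.
(d) subnet δ: |A| = 7, |A ∩ B| = 1; needs A ∩ B = ∅ (|A ∩ B| = 0) — false.

0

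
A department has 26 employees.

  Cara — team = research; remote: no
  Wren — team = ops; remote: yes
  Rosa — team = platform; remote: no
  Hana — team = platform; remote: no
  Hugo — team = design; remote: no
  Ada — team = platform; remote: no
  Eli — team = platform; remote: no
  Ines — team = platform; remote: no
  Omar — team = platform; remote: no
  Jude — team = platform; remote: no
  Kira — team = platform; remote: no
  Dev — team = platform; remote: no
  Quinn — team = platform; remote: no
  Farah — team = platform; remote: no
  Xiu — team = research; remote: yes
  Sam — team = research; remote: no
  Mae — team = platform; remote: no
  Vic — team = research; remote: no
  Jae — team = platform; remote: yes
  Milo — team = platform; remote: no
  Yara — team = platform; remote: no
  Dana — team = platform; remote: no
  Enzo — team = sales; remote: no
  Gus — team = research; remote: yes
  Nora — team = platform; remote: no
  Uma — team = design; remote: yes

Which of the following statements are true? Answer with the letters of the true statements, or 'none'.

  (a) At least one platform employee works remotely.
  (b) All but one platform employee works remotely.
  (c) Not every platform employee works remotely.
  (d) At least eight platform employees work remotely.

|A| = 17, |A ∩ B| = 1, |A ∖ B| = 16.
(a) A ∩ B ≠ ∅ (|A ∩ B| ≥ 1): holds.
(b) |A ∖ B| = 1: fails.
(c) A ⊄ B (|A ∖ B| ≥ 1): holds.
(d) |A ∩ B| ≥ 8: fails.

(a), (c)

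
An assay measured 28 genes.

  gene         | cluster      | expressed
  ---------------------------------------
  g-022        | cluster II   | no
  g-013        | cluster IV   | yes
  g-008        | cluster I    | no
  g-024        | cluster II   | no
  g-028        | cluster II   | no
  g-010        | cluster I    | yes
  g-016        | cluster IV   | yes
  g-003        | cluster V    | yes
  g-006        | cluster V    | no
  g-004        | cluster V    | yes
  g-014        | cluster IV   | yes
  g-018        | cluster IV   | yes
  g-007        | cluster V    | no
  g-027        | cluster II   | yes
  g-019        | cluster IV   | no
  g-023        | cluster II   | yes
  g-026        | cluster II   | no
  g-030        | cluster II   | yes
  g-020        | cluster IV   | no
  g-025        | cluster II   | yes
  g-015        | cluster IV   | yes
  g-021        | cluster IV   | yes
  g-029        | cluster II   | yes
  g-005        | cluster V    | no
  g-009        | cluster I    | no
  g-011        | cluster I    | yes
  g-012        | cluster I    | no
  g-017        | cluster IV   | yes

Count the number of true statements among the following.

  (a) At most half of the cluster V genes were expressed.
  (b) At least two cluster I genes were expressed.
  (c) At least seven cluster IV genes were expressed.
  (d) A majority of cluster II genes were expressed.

(a) cluster V: |A| = 5, |A ∩ B| = 2; needs |A ∩ B| ≤ |A ∖ B| — true.
(b) cluster I: |A| = 5, |A ∩ B| = 2; needs |A ∩ B| ≥ 2 — true.
(c) cluster IV: |A| = 9, |A ∩ B| = 7; needs |A ∩ B| ≥ 7 — true.
(d) cluster II: |A| = 9, |A ∩ B| = 5; needs |A ∩ B| > |A ∖ B| — true.

4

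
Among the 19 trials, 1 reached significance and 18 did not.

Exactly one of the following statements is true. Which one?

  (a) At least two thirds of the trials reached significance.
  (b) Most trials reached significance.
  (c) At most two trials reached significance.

|A| = 19, |A ∩ B| = 1, |A ∖ B| = 18.
(a) requires |A ∩ B| / |A| ≥ 2/3: false.
(b) requires |A ∩ B| > |A ∖ B|: false.
(c) requires |A ∩ B| ≤ 2: true.

(c)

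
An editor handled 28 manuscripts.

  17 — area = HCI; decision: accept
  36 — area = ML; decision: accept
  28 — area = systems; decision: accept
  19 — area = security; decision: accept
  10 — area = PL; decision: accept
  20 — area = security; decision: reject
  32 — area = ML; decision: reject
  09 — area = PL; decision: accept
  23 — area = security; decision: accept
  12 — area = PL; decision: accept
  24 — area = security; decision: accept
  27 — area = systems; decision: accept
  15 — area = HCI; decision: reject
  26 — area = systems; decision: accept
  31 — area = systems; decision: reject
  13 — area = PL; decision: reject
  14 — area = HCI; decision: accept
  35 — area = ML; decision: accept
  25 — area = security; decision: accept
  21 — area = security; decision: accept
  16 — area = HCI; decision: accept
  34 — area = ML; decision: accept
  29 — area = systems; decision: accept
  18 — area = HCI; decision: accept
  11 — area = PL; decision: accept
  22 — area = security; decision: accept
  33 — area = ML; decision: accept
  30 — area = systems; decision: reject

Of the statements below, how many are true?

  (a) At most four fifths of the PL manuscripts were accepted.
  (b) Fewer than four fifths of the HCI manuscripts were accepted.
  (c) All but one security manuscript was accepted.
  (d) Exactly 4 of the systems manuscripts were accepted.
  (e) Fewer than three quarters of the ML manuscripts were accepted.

3

(a) PL: |A| = 5, |A ∩ B| = 4; needs |A ∩ B| / |A| ≤ 4/5 — true.
(b) HCI: |A| = 5, |A ∩ B| = 4; needs |A ∩ B| / |A| < 4/5 — false.
(c) security: |A| = 7, |A ∩ B| = 6; needs |A ∖ B| = 1 — true.
(d) systems: |A| = 6, |A ∩ B| = 4; needs |A ∩ B| = 4 — true.
(e) ML: |A| = 5, |A ∩ B| = 4; needs |A ∩ B| / |A| < 3/4 — false.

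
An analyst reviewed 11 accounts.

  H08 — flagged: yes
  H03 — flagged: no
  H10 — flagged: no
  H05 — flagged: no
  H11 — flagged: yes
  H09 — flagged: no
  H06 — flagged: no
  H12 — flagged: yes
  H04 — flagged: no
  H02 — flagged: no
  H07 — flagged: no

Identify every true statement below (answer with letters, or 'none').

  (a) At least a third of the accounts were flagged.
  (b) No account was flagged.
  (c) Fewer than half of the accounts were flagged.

|A| = 11, |A ∩ B| = 3, |A ∖ B| = 8.
(a) |A ∩ B| / |A| ≥ 1/3: fails.
(b) A ∩ B = ∅ (|A ∩ B| = 0): fails.
(c) |A ∩ B| < |A ∖ B|: holds.

(c)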